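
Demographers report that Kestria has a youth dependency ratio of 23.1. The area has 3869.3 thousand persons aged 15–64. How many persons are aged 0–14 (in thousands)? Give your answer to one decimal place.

Aged 0–14: 893.8

Youth dependency ratio = youth / working-age × 100
23.1 = Y / 3869.3 × 100
⇒ 893.8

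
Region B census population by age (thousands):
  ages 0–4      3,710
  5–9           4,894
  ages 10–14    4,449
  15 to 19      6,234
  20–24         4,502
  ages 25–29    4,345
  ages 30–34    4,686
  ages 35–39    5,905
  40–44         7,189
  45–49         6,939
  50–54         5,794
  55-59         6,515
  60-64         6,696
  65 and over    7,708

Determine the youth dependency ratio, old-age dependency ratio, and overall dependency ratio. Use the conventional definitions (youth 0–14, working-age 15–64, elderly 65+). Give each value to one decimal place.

Youth dependency ratio: 22.2
Old-age dependency ratio: 13.1
Total dependency ratio: 35.3

0–14: 3,710 + 4,894 + 4,449 = 13,053
15–64: 6,234 + 4,502 + 4,345 + 4,686 + 5,905 + 7,189 + 6,939 + 5,794 + 6,515 + 6,696 = 58,805
65+: 7,708
Youth dependency ratio = 13,053 / 58,805 × 100 = 22.2
Old-age dependency ratio = 7,708 / 58,805 × 100 = 13.1
Total dependency ratio = (13,053 + 7,708) / 58,805 × 100 = 20,761 / 58,805 × 100 = 35.3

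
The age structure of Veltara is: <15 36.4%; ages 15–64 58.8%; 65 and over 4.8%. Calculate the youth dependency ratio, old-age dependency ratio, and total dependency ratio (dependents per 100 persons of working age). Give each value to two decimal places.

Youth dependency ratio: 61.90
Old-age dependency ratio: 8.16
Total dependency ratio: 70.07

Youth dependency ratio = 36.4 / 58.8 × 100 = 61.90
Old-age dependency ratio = 4.8 / 58.8 × 100 = 8.16
Total dependency ratio = (36.4 + 4.8) / 58.8 × 100 = 41.2 / 58.8 × 100 = 70.07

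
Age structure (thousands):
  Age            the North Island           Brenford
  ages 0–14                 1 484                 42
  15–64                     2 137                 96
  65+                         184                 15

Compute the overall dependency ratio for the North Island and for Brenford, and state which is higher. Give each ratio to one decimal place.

the North Island: 78.1
Brenford: 59.4
Higher: the North Island

the North Island: (1 484 + 184) / 2 137 × 100 = 1 668 / 2 137 × 100 = 78.1
Brenford: (42 + 15) / 96 × 100 = 57 / 96 × 100 = 59.4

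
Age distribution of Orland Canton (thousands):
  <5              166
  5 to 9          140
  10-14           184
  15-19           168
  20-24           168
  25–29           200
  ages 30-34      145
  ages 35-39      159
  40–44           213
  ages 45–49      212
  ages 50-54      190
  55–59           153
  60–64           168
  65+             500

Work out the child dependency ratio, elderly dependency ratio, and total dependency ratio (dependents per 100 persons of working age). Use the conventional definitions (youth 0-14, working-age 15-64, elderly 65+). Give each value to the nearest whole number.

Youth dependency ratio: 28
Old-age dependency ratio: 28
Total dependency ratio: 56

0–14: 166 + 140 + 184 = 490
15–64: 168 + 168 + 200 + 145 + 159 + 213 + 212 + 190 + 153 + 168 = 1,776
65+: 500
Youth dependency ratio = 490 / 1,776 × 100 = 28
Old-age dependency ratio = 500 / 1,776 × 100 = 28
Total dependency ratio = (490 + 500) / 1,776 × 100 = 990 / 1,776 × 100 = 56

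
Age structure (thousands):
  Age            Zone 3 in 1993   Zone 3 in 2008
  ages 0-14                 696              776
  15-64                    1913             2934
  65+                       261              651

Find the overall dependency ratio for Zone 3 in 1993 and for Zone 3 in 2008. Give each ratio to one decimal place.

Zone 3 in 1993: 50.0
Zone 3 in 2008: 48.6

Zone 3 in 1993: (696 + 261) / 1913 × 100 = 957 / 1913 × 100 = 50.0
Zone 3 in 2008: (776 + 651) / 2934 × 100 = 1427 / 2934 × 100 = 48.6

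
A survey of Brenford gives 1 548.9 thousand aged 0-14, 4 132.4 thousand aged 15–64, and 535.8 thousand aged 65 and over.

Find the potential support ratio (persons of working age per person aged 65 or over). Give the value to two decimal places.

Potential support ratio = 4 132.4 / 535.8 = 7.71

Potential support ratio: 7.71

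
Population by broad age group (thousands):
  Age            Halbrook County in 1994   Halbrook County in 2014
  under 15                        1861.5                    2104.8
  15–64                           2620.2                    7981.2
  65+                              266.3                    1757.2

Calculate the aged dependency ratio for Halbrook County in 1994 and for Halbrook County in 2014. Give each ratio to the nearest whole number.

Halbrook County in 1994: 266.3 / 2620.2 × 100 = 10
Halbrook County in 2014: 1757.2 / 7981.2 × 100 = 22

Halbrook County in 1994: 10
Halbrook County in 2014: 22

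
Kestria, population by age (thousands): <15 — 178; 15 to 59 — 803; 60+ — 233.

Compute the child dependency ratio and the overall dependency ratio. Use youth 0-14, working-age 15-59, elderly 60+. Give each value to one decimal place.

Youth dependency ratio = 178 / 803 × 100 = 22.2
Total dependency ratio = (178 + 233) / 803 × 100 = 411 / 803 × 100 = 51.2

Youth dependency ratio: 22.2
Total dependency ratio: 51.2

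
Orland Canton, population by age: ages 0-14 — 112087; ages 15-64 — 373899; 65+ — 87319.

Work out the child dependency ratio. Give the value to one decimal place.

Youth dependency ratio: 30.0

Youth dependency ratio = 112087 / 373899 × 100 = 30.0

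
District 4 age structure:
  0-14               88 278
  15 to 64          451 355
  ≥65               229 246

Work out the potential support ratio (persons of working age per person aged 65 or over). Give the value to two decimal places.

Potential support ratio = 451 355 / 229 246 = 1.97

Potential support ratio: 1.97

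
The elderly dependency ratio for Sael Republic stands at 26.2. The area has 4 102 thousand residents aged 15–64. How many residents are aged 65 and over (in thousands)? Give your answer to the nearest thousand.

Aged 65 and over: 1 075

Old-age dependency ratio = elderly / working-age × 100
26.2 = E / 4 102 × 100
⇒ 1 075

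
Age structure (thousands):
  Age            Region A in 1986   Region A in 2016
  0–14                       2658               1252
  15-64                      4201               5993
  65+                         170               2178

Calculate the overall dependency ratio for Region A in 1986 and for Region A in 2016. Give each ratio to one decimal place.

Region A in 1986: 67.3
Region A in 2016: 57.2

Region A in 1986: (2658 + 170) / 4201 × 100 = 2828 / 4201 × 100 = 67.3
Region A in 2016: (1252 + 2178) / 5993 × 100 = 3430 / 5993 × 100 = 57.2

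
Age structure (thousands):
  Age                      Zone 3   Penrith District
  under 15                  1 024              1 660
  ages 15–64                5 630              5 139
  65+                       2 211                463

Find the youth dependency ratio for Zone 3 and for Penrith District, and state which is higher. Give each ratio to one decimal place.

Zone 3: 18.2
Penrith District: 32.3
Higher: Penrith District

Zone 3: 1 024 / 5 630 × 100 = 18.2
Penrith District: 1 660 / 5 139 × 100 = 32.3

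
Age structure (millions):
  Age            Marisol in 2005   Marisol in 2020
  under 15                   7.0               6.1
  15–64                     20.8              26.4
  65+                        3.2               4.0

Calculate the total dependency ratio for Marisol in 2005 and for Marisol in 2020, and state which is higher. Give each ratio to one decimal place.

Marisol in 2005: 49.0
Marisol in 2020: 38.3
Higher: Marisol in 2005

Marisol in 2005: (7.0 + 3.2) / 20.8 × 100 = 10.2 / 20.8 × 100 = 49.0
Marisol in 2020: (6.1 + 4.0) / 26.4 × 100 = 10.1 / 26.4 × 100 = 38.3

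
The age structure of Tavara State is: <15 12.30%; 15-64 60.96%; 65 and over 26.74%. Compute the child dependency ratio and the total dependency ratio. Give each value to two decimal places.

Youth dependency ratio: 20.18
Total dependency ratio: 64.04

Youth dependency ratio = 12.30 / 60.96 × 100 = 20.18
Total dependency ratio = (12.30 + 26.74) / 60.96 × 100 = 39.04 / 60.96 × 100 = 64.04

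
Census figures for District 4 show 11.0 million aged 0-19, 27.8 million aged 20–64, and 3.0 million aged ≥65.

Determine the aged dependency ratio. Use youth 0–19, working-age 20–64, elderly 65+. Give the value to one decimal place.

Old-age dependency ratio = 3.0 / 27.8 × 100 = 10.8

Old-age dependency ratio: 10.8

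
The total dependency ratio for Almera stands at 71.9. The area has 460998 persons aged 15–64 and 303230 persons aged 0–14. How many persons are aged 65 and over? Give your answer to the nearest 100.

Aged 65 and over: 28200

Total dependency ratio = (youth + elderly) / working-age × 100
71.9 = (303230 + E) / 460998 × 100
⇒ 28200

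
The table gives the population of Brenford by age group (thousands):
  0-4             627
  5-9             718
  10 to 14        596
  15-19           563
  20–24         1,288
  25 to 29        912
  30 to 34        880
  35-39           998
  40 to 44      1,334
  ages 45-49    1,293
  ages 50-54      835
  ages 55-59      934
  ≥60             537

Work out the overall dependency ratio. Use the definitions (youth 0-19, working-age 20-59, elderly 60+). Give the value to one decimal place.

Total dependency ratio: 35.9

0–19: 627 + 718 + 596 + 563 = 2,504
20–59: 1,288 + 912 + 880 + 998 + 1,334 + 1,293 + 835 + 934 = 8,474
60+: 537
Total dependency ratio = (2,504 + 537) / 8,474 × 100 = 3,041 / 8,474 × 100 = 35.9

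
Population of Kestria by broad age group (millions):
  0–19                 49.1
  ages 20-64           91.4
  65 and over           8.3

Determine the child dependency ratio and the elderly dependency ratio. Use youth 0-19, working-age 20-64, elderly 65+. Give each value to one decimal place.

Youth dependency ratio = 49.1 / 91.4 × 100 = 53.7
Old-age dependency ratio = 8.3 / 91.4 × 100 = 9.1

Youth dependency ratio: 53.7
Old-age dependency ratio: 9.1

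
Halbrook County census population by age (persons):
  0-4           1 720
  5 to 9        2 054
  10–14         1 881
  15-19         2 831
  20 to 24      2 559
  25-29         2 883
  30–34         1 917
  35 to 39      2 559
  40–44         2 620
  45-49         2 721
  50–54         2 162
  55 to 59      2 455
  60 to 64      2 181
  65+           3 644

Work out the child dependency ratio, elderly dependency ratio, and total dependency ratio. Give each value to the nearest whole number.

0–14: 1 720 + 2 054 + 1 881 = 5 655
15–64: 2 831 + 2 559 + 2 883 + 1 917 + 2 559 + 2 620 + 2 721 + 2 162 + 2 455 + 2 181 = 24 888
65+: 3 644
Youth dependency ratio = 5 655 / 24 888 × 100 = 23
Old-age dependency ratio = 3 644 / 24 888 × 100 = 15
Total dependency ratio = (5 655 + 3 644) / 24 888 × 100 = 9 299 / 24 888 × 100 = 37

Youth dependency ratio: 23
Old-age dependency ratio: 15
Total dependency ratio: 37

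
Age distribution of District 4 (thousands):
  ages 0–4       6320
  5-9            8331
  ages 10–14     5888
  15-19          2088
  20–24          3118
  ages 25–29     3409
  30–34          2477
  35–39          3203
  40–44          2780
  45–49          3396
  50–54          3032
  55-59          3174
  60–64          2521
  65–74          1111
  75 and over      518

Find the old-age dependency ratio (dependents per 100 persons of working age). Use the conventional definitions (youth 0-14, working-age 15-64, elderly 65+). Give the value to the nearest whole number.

0–14: 6320 + 8331 + 5888 = 20539
15–64: 2088 + 3118 + 3409 + 2477 + 3203 + 2780 + 3396 + 3032 + 3174 + 2521 = 29198
65+: 1111 + 518 = 1629
Old-age dependency ratio = 1629 / 29198 × 100 = 6

Old-age dependency ratio: 6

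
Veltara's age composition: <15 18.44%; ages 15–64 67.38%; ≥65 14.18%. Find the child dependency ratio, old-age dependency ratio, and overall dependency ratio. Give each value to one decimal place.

Youth dependency ratio: 27.4
Old-age dependency ratio: 21.0
Total dependency ratio: 48.4

Youth dependency ratio = 18.44 / 67.38 × 100 = 27.4
Old-age dependency ratio = 14.18 / 67.38 × 100 = 21.0
Total dependency ratio = (18.44 + 14.18) / 67.38 × 100 = 32.62 / 67.38 × 100 = 48.4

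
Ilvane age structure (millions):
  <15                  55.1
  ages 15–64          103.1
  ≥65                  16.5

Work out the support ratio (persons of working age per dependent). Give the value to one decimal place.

Support ratio = 103.1 / (55.1 + 16.5) = 103.1 / 71.6 = 1.4

Support ratio: 1.4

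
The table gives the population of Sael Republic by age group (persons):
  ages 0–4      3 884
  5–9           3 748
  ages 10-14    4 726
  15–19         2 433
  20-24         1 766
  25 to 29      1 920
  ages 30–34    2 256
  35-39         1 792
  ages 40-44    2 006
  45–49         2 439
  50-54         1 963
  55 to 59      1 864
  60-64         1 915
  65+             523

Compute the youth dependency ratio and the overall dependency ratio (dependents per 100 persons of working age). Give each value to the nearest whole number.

0–14: 3 884 + 3 748 + 4 726 = 12 358
15–64: 2 433 + 1 766 + 1 920 + 2 256 + 1 792 + 2 006 + 2 439 + 1 963 + 1 864 + 1 915 = 20 354
65+: 523
Youth dependency ratio = 12 358 / 20 354 × 100 = 61
Total dependency ratio = (12 358 + 523) / 20 354 × 100 = 12 881 / 20 354 × 100 = 63

Youth dependency ratio: 61
Total dependency ratio: 63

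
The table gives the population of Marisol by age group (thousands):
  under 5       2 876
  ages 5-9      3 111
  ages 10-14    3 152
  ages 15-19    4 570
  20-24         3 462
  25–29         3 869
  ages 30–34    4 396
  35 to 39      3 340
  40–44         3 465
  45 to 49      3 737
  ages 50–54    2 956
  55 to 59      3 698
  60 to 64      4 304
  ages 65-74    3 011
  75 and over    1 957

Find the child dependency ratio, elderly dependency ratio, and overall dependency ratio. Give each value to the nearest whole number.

0–14: 2 876 + 3 111 + 3 152 = 9 139
15–64: 4 570 + 3 462 + 3 869 + 4 396 + 3 340 + 3 465 + 3 737 + 2 956 + 3 698 + 4 304 = 37 797
65+: 3 011 + 1 957 = 4 968
Youth dependency ratio = 9 139 / 37 797 × 100 = 24
Old-age dependency ratio = 4 968 / 37 797 × 100 = 13
Total dependency ratio = (9 139 + 4 968) / 37 797 × 100 = 14 107 / 37 797 × 100 = 37

Youth dependency ratio: 24
Old-age dependency ratio: 13
Total dependency ratio: 37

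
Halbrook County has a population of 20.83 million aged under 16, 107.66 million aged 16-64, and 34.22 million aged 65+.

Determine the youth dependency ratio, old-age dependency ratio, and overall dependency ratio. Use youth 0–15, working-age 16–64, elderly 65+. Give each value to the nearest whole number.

Youth dependency ratio = 20.83 / 107.66 × 100 = 19
Old-age dependency ratio = 34.22 / 107.66 × 100 = 32
Total dependency ratio = (20.83 + 34.22) / 107.66 × 100 = 55.05 / 107.66 × 100 = 51

Youth dependency ratio: 19
Old-age dependency ratio: 32
Total dependency ratio: 51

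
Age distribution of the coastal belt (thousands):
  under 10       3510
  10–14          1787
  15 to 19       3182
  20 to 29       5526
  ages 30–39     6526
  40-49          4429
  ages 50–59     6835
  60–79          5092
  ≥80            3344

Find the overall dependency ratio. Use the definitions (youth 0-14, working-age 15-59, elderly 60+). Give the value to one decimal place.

Total dependency ratio: 51.8

0–14: 3510 + 1787 = 5297
15–59: 3182 + 5526 + 6526 + 4429 + 6835 = 26498
60+: 5092 + 3344 = 8436
Total dependency ratio = (5297 + 8436) / 26498 × 100 = 13733 / 26498 × 100 = 51.8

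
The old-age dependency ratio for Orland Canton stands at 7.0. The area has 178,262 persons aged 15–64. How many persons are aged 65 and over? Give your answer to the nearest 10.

Old-age dependency ratio = elderly / working-age × 100
7.0 = E / 178,262 × 100
⇒ 12,480

Aged 65 and over: 12,480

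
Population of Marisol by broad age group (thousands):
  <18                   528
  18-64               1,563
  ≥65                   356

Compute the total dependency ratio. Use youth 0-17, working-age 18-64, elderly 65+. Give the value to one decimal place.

Total dependency ratio: 56.6

Total dependency ratio = (528 + 356) / 1,563 × 100 = 884 / 1,563 × 100 = 56.6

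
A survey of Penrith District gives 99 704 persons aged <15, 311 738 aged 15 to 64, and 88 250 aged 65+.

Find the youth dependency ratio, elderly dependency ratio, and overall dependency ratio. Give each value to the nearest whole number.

Youth dependency ratio: 32
Old-age dependency ratio: 28
Total dependency ratio: 60

Youth dependency ratio = 99 704 / 311 738 × 100 = 32
Old-age dependency ratio = 88 250 / 311 738 × 100 = 28
Total dependency ratio = (99 704 + 88 250) / 311 738 × 100 = 187 954 / 311 738 × 100 = 60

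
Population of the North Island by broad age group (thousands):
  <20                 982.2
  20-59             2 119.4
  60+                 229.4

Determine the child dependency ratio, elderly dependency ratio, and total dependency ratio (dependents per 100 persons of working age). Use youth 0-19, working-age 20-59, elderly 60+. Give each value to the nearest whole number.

Youth dependency ratio = 982.2 / 2 119.4 × 100 = 46
Old-age dependency ratio = 229.4 / 2 119.4 × 100 = 11
Total dependency ratio = (982.2 + 229.4) / 2 119.4 × 100 = 1 211.6 / 2 119.4 × 100 = 57

Youth dependency ratio: 46
Old-age dependency ratio: 11
Total dependency ratio: 57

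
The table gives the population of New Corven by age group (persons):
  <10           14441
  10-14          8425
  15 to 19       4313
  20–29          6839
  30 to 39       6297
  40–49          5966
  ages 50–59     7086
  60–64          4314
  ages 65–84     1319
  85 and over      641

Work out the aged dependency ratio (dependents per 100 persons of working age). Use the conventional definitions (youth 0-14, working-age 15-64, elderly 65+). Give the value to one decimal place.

0–14: 14441 + 8425 = 22866
15–64: 4313 + 6839 + 6297 + 5966 + 7086 + 4314 = 34815
65+: 1319 + 641 = 1960
Old-age dependency ratio = 1960 / 34815 × 100 = 5.6

Old-age dependency ratio: 5.6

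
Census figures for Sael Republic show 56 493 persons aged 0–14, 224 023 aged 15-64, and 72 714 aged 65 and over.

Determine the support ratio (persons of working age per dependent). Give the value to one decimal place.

Support ratio: 1.7

Support ratio = 224 023 / (56 493 + 72 714) = 224 023 / 129 207 = 1.7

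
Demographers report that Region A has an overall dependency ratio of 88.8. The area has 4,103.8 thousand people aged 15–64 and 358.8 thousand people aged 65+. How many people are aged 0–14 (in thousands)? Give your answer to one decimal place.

Total dependency ratio = (youth + elderly) / working-age × 100
88.8 = (Y + 358.8) / 4,103.8 × 100
⇒ 3,285.4

Aged 0–14: 3,285.4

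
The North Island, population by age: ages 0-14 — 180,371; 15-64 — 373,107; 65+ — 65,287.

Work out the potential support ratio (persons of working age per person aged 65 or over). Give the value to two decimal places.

Potential support ratio: 5.71

Potential support ratio = 373,107 / 65,287 = 5.71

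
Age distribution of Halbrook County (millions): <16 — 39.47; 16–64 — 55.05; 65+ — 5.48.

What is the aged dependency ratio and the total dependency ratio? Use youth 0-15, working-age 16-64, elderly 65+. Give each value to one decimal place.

Old-age dependency ratio = 5.48 / 55.05 × 100 = 10.0
Total dependency ratio = (39.47 + 5.48) / 55.05 × 100 = 44.95 / 55.05 × 100 = 81.7

Old-age dependency ratio: 10.0
Total dependency ratio: 81.7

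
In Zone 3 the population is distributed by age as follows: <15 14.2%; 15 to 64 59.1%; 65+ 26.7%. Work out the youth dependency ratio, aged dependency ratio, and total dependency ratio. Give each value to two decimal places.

Youth dependency ratio: 24.03
Old-age dependency ratio: 45.18
Total dependency ratio: 69.20

Youth dependency ratio = 14.2 / 59.1 × 100 = 24.03
Old-age dependency ratio = 26.7 / 59.1 × 100 = 45.18
Total dependency ratio = (14.2 + 26.7) / 59.1 × 100 = 40.9 / 59.1 × 100 = 69.20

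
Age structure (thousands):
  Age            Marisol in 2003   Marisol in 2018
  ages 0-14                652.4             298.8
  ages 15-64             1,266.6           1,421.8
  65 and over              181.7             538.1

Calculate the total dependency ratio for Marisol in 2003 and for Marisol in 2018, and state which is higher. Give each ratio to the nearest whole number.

Marisol in 2003: (652.4 + 181.7) / 1,266.6 × 100 = 834.1 / 1,266.6 × 100 = 66
Marisol in 2018: (298.8 + 538.1) / 1,421.8 × 100 = 836.9 / 1,421.8 × 100 = 59

Marisol in 2003: 66
Marisol in 2018: 59
Higher: Marisol in 2003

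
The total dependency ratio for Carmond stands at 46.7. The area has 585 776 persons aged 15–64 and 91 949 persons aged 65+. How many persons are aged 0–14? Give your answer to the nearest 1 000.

Total dependency ratio = (youth + elderly) / working-age × 100
46.7 = (Y + 91 949) / 585 776 × 100
⇒ 182 000

Aged 0–14: 182 000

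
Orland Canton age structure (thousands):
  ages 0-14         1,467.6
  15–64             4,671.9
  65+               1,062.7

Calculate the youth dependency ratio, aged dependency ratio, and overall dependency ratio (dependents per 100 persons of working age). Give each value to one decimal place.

Youth dependency ratio: 31.4
Old-age dependency ratio: 22.7
Total dependency ratio: 54.2

Youth dependency ratio = 1,467.6 / 4,671.9 × 100 = 31.4
Old-age dependency ratio = 1,062.7 / 4,671.9 × 100 = 22.7
Total dependency ratio = (1,467.6 + 1,062.7) / 4,671.9 × 100 = 2,530.3 / 4,671.9 × 100 = 54.2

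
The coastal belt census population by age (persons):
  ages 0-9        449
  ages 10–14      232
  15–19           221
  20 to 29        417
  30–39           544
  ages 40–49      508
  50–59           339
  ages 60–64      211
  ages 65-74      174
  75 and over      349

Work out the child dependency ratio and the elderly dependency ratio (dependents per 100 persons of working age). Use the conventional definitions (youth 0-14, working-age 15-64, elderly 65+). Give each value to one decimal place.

Youth dependency ratio: 30.4
Old-age dependency ratio: 23.3

0–14: 449 + 232 = 681
15–64: 221 + 417 + 544 + 508 + 339 + 211 = 2,240
65+: 174 + 349 = 523
Youth dependency ratio = 681 / 2,240 × 100 = 30.4
Old-age dependency ratio = 523 / 2,240 × 100 = 23.3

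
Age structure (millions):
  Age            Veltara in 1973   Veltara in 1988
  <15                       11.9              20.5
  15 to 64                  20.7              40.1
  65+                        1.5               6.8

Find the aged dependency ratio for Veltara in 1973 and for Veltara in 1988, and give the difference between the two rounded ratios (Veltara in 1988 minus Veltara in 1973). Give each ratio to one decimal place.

Veltara in 1973: 7.2
Veltara in 1988: 17.0
Difference: +9.8

Veltara in 1973: 1.5 / 20.7 × 100 = 7.2
Veltara in 1988: 6.8 / 40.1 × 100 = 17.0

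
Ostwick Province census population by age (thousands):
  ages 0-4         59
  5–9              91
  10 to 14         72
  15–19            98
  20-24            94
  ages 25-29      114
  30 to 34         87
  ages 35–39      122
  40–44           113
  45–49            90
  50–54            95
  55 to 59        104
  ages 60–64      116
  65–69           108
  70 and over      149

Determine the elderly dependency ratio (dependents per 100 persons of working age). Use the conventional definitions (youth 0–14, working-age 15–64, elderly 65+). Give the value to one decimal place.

0–14: 59 + 91 + 72 = 222
15–64: 98 + 94 + 114 + 87 + 122 + 113 + 90 + 95 + 104 + 116 = 1 033
65+: 108 + 149 = 257
Old-age dependency ratio = 257 / 1 033 × 100 = 24.9

Old-age dependency ratio: 24.9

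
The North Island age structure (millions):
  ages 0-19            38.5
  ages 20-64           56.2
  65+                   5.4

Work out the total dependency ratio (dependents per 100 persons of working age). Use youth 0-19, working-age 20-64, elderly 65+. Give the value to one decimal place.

Total dependency ratio = (38.5 + 5.4) / 56.2 × 100 = 43.9 / 56.2 × 100 = 78.1

Total dependency ratio: 78.1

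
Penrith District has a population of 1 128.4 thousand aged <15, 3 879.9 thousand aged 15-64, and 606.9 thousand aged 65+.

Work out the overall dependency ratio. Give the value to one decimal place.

Total dependency ratio = (1 128.4 + 606.9) / 3 879.9 × 100 = 1 735.3 / 3 879.9 × 100 = 44.7

Total dependency ratio: 44.7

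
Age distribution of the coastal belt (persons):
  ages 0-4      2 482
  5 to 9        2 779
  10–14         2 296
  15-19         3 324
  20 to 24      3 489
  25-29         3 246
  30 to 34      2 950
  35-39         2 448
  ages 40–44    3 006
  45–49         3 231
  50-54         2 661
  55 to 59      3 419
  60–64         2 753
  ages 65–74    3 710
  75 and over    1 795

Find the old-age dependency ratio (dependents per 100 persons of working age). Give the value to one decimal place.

Old-age dependency ratio: 18.0

0–14: 2 482 + 2 779 + 2 296 = 7 557
15–64: 3 324 + 3 489 + 3 246 + 2 950 + 2 448 + 3 006 + 3 231 + 2 661 + 3 419 + 2 753 = 30 527
65+: 3 710 + 1 795 = 5 505
Old-age dependency ratio = 5 505 / 30 527 × 100 = 18.0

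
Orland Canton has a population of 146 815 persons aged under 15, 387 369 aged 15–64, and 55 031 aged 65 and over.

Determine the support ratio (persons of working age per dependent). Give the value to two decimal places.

Support ratio: 1.92

Support ratio = 387 369 / (146 815 + 55 031) = 387 369 / 201 846 = 1.92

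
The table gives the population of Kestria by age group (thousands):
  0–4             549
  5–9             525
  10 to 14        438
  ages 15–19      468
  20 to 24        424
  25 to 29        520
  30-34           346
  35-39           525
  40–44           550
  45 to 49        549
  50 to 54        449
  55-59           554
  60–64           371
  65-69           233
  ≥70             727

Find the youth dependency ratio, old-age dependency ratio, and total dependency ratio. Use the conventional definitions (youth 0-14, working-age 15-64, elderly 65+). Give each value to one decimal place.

Youth dependency ratio: 31.8
Old-age dependency ratio: 20.2
Total dependency ratio: 52.0

0–14: 549 + 525 + 438 = 1512
15–64: 468 + 424 + 520 + 346 + 525 + 550 + 549 + 449 + 554 + 371 = 4756
65+: 233 + 727 = 960
Youth dependency ratio = 1512 / 4756 × 100 = 31.8
Old-age dependency ratio = 960 / 4756 × 100 = 20.2
Total dependency ratio = (1512 + 960) / 4756 × 100 = 2472 / 4756 × 100 = 52.0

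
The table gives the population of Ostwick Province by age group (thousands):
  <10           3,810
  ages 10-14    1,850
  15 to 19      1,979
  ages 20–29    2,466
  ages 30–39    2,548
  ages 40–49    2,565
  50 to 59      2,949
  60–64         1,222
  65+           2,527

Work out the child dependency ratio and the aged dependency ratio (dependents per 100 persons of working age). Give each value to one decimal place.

Youth dependency ratio: 41.2
Old-age dependency ratio: 18.4

0–14: 3,810 + 1,850 = 5,660
15–64: 1,979 + 2,466 + 2,548 + 2,565 + 2,949 + 1,222 = 13,729
65+: 2,527
Youth dependency ratio = 5,660 / 13,729 × 100 = 41.2
Old-age dependency ratio = 2,527 / 13,729 × 100 = 18.4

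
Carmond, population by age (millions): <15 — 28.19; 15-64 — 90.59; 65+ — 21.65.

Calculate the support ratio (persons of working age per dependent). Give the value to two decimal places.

Support ratio = 90.59 / (28.19 + 21.65) = 90.59 / 49.84 = 1.82

Support ratio: 1.82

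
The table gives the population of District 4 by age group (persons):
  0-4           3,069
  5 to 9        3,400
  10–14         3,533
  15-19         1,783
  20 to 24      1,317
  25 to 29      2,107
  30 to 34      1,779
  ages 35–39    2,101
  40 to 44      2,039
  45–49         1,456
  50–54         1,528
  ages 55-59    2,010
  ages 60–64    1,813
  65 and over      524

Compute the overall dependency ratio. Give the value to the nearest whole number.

0–14: 3,069 + 3,400 + 3,533 = 10,002
15–64: 1,783 + 1,317 + 2,107 + 1,779 + 2,101 + 2,039 + 1,456 + 1,528 + 2,010 + 1,813 = 17,933
65+: 524
Total dependency ratio = (10,002 + 524) / 17,933 × 100 = 10,526 / 17,933 × 100 = 59

Total dependency ratio: 59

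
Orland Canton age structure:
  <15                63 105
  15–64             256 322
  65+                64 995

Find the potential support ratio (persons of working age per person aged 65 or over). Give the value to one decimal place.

Potential support ratio = 256 322 / 64 995 = 3.9

Potential support ratio: 3.9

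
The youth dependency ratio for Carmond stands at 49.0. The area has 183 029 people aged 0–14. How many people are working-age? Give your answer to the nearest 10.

Working-age: 373 530

Youth dependency ratio = youth / working-age × 100
49.0 = 183 029 / W × 100
⇒ 373 530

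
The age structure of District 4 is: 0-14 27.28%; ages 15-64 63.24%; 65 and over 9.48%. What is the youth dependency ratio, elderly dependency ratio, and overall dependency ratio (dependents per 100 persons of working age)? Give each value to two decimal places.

Youth dependency ratio: 43.14
Old-age dependency ratio: 14.99
Total dependency ratio: 58.13

Youth dependency ratio = 27.28 / 63.24 × 100 = 43.14
Old-age dependency ratio = 9.48 / 63.24 × 100 = 14.99
Total dependency ratio = (27.28 + 9.48) / 63.24 × 100 = 36.76 / 63.24 × 100 = 58.13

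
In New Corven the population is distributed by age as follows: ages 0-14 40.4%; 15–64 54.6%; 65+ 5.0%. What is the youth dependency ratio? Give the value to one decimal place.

Youth dependency ratio: 74.0

Youth dependency ratio = 40.4 / 54.6 × 100 = 74.0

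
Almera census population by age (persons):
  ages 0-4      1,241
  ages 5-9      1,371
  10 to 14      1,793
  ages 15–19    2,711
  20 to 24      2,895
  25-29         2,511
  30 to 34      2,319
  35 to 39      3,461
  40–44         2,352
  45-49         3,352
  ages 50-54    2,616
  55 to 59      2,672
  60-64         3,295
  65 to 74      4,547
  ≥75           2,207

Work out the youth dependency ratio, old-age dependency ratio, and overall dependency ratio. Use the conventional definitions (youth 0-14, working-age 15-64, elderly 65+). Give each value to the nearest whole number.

0–14: 1,241 + 1,371 + 1,793 = 4,405
15–64: 2,711 + 2,895 + 2,511 + 2,319 + 3,461 + 2,352 + 3,352 + 2,616 + 2,672 + 3,295 = 28,184
65+: 4,547 + 2,207 = 6,754
Youth dependency ratio = 4,405 / 28,184 × 100 = 16
Old-age dependency ratio = 6,754 / 28,184 × 100 = 24
Total dependency ratio = (4,405 + 6,754) / 28,184 × 100 = 11,159 / 28,184 × 100 = 40

Youth dependency ratio: 16
Old-age dependency ratio: 24
Total dependency ratio: 40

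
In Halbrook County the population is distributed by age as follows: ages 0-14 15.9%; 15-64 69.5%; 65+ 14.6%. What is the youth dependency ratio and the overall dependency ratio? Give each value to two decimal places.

Youth dependency ratio = 15.9 / 69.5 × 100 = 22.88
Total dependency ratio = (15.9 + 14.6) / 69.5 × 100 = 30.5 / 69.5 × 100 = 43.88

Youth dependency ratio: 22.88
Total dependency ratio: 43.88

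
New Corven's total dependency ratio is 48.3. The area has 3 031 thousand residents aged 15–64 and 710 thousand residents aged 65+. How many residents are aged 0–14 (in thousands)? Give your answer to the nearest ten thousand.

Aged 0–14: 750

Total dependency ratio = (youth + elderly) / working-age × 100
48.3 = (Y + 710) / 3 031 × 100
⇒ 750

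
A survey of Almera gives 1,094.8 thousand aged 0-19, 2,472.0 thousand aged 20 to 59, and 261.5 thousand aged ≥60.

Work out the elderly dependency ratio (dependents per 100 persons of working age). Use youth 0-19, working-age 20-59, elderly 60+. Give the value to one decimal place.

Old-age dependency ratio: 10.6

Old-age dependency ratio = 261.5 / 2,472.0 × 100 = 10.6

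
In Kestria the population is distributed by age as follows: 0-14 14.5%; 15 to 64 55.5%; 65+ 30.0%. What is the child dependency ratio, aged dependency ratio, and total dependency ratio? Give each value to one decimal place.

Youth dependency ratio = 14.5 / 55.5 × 100 = 26.1
Old-age dependency ratio = 30.0 / 55.5 × 100 = 54.1
Total dependency ratio = (14.5 + 30.0) / 55.5 × 100 = 44.5 / 55.5 × 100 = 80.2

Youth dependency ratio: 26.1
Old-age dependency ratio: 54.1
Total dependency ratio: 80.2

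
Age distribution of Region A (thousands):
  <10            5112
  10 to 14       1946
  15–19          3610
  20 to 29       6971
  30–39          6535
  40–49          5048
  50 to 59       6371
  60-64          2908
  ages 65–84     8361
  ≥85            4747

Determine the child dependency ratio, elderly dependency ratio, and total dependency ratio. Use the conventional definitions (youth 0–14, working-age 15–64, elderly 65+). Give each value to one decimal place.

Youth dependency ratio: 22.4
Old-age dependency ratio: 41.7
Total dependency ratio: 64.1

0–14: 5112 + 1946 = 7058
15–64: 3610 + 6971 + 6535 + 5048 + 6371 + 2908 = 31443
65+: 8361 + 4747 = 13108
Youth dependency ratio = 7058 / 31443 × 100 = 22.4
Old-age dependency ratio = 13108 / 31443 × 100 = 41.7
Total dependency ratio = (7058 + 13108) / 31443 × 100 = 20166 / 31443 × 100 = 64.1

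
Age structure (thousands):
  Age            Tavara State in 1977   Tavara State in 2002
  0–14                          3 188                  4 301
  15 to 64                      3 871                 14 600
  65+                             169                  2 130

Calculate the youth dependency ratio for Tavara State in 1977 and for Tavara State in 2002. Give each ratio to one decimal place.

Tavara State in 1977: 82.4
Tavara State in 2002: 29.5

Tavara State in 1977: 3 188 / 3 871 × 100 = 82.4
Tavara State in 2002: 4 301 / 14 600 × 100 = 29.5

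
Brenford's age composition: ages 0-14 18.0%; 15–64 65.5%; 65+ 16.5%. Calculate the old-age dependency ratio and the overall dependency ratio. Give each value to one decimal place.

Old-age dependency ratio: 25.2
Total dependency ratio: 52.7

Old-age dependency ratio = 16.5 / 65.5 × 100 = 25.2
Total dependency ratio = (18.0 + 16.5) / 65.5 × 100 = 34.5 / 65.5 × 100 = 52.7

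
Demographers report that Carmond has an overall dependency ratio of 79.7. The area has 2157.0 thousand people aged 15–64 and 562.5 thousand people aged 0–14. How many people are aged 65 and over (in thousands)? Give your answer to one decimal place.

Aged 65 and over: 1156.6

Total dependency ratio = (youth + elderly) / working-age × 100
79.7 = (562.5 + E) / 2157.0 × 100
⇒ 1156.6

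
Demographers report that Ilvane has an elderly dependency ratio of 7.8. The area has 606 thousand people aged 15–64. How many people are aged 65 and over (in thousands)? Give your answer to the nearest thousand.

Aged 65 and over: 47

Old-age dependency ratio = elderly / working-age × 100
7.8 = E / 606 × 100
⇒ 47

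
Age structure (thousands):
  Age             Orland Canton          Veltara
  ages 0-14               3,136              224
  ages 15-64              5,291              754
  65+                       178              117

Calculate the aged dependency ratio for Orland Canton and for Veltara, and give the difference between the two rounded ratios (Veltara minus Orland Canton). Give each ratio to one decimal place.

Orland Canton: 3.4
Veltara: 15.5
Difference: +12.1

Orland Canton: 178 / 5,291 × 100 = 3.4
Veltara: 117 / 754 × 100 = 15.5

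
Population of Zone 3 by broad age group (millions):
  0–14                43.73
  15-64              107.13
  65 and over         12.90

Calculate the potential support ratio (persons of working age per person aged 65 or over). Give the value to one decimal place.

Potential support ratio = 107.13 / 12.90 = 8.3

Potential support ratio: 8.3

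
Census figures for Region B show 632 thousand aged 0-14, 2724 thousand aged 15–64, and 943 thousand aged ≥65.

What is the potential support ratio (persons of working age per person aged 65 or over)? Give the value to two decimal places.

Potential support ratio: 2.89

Potential support ratio = 2724 / 943 = 2.89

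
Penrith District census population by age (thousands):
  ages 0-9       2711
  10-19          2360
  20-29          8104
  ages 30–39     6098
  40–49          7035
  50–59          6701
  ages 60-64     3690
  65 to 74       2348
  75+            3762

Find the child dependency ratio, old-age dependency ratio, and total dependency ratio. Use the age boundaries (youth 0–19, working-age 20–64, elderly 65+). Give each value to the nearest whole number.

0–19: 2711 + 2360 = 5071
20–64: 8104 + 6098 + 7035 + 6701 + 3690 = 31628
65+: 2348 + 3762 = 6110
Youth dependency ratio = 5071 / 31628 × 100 = 16
Old-age dependency ratio = 6110 / 31628 × 100 = 19
Total dependency ratio = (5071 + 6110) / 31628 × 100 = 11181 / 31628 × 100 = 35

Youth dependency ratio: 16
Old-age dependency ratio: 19
Total dependency ratio: 35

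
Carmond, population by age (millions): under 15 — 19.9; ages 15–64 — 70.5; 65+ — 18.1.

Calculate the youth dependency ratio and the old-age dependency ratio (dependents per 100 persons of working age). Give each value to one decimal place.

Youth dependency ratio: 28.2
Old-age dependency ratio: 25.7

Youth dependency ratio = 19.9 / 70.5 × 100 = 28.2
Old-age dependency ratio = 18.1 / 70.5 × 100 = 25.7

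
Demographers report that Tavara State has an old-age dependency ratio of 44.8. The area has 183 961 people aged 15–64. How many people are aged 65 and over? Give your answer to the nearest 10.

Aged 65 and over: 82 410

Old-age dependency ratio = elderly / working-age × 100
44.8 = E / 183 961 × 100
⇒ 82 410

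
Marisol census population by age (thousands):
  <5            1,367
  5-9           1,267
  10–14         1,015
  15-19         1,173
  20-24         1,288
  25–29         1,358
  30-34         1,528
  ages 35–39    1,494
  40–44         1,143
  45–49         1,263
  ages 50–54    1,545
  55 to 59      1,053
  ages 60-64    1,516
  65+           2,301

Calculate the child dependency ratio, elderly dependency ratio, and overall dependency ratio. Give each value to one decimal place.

0–14: 1,367 + 1,267 + 1,015 = 3,649
15–64: 1,173 + 1,288 + 1,358 + 1,528 + 1,494 + 1,143 + 1,263 + 1,545 + 1,053 + 1,516 = 13,361
65+: 2,301
Youth dependency ratio = 3,649 / 13,361 × 100 = 27.3
Old-age dependency ratio = 2,301 / 13,361 × 100 = 17.2
Total dependency ratio = (3,649 + 2,301) / 13,361 × 100 = 5,950 / 13,361 × 100 = 44.5

Youth dependency ratio: 27.3
Old-age dependency ratio: 17.2
Total dependency ratio: 44.5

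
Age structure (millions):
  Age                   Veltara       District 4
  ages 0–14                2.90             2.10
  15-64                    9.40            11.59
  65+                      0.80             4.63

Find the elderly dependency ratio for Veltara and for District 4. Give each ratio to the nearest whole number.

Veltara: 9
District 4: 40

Veltara: 0.80 / 9.40 × 100 = 9
District 4: 4.63 / 11.59 × 100 = 40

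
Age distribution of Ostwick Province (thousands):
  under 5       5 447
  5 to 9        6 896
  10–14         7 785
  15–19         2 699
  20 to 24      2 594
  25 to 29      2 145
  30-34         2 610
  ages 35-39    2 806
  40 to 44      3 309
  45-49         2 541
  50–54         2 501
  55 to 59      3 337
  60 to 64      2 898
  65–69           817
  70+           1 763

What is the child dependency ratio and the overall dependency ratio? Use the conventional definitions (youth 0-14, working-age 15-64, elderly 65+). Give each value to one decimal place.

Youth dependency ratio: 73.4
Total dependency ratio: 82.8

0–14: 5 447 + 6 896 + 7 785 = 20 128
15–64: 2 699 + 2 594 + 2 145 + 2 610 + 2 806 + 3 309 + 2 541 + 2 501 + 3 337 + 2 898 = 27 440
65+: 817 + 1 763 = 2 580
Youth dependency ratio = 20 128 / 27 440 × 100 = 73.4
Total dependency ratio = (20 128 + 2 580) / 27 440 × 100 = 22 708 / 27 440 × 100 = 82.8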